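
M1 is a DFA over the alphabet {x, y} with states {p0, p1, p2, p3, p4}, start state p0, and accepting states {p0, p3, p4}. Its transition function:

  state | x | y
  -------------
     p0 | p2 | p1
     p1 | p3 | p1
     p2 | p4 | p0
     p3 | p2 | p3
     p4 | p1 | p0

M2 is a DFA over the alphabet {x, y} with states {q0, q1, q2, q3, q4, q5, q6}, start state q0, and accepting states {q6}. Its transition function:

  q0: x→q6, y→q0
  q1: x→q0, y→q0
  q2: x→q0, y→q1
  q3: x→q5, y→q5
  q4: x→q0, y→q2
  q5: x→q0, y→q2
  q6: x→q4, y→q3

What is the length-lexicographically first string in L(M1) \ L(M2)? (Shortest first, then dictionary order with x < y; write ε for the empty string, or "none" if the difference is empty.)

ε

The empty string ε is accepted by M1 but not by M2.
Since ε is the unique shortest string, it is the required witness.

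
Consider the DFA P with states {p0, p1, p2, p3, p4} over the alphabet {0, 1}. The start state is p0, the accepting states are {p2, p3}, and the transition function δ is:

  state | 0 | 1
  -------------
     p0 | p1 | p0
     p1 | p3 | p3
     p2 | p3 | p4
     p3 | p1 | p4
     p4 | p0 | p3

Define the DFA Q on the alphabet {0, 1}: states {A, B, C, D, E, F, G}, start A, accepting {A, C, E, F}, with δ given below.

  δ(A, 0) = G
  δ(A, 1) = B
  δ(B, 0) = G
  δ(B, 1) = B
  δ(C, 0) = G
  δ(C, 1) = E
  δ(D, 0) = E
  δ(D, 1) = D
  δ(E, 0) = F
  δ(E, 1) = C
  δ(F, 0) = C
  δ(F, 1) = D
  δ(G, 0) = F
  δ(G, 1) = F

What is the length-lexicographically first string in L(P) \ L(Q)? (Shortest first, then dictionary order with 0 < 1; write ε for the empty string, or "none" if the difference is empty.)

The string 0000 is accepted by P but not by Q.
No shorter string lies in the difference, and 0000 is the lexicographically first length-4 string in L(P) \ L(Q).

0000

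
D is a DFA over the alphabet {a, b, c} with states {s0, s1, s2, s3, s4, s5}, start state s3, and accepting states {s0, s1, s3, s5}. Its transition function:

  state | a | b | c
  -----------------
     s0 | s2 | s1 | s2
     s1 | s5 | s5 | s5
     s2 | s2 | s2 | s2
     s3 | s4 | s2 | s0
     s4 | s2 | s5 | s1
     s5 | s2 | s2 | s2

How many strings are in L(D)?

The useful subgraph on states {s0, s1, s3, s4, s5} is acyclic, so L(D) is finite; the longest accepting path visits 4 useful states, giving maximum string length 3.
Counting accepting paths from s3 by length: 1 of length 0, 1 of length 1, 3 of length 2, 6 of length 3. Total 11.

11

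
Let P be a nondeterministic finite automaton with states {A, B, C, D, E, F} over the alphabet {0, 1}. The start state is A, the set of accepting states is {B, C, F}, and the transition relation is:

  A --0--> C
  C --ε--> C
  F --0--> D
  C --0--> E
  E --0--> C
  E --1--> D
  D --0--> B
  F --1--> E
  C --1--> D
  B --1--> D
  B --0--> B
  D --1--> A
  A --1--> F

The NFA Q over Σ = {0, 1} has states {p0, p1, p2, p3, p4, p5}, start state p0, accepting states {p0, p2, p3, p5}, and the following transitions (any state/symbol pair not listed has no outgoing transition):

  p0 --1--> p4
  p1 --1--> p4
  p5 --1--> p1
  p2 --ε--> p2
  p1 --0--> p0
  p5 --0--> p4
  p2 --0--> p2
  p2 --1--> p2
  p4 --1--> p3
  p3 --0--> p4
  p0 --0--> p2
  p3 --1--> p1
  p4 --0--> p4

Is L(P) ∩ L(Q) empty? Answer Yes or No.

The string 0 is accepted by both P and Q.
Hence L(P) ∩ L(Q) ≠ ∅.

No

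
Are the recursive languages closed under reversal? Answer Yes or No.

Reverse the input on the tape and then run the decider for L; this halts and accepts exactly Lᴿ.
So the recursive languages are closed under reversal.

Yes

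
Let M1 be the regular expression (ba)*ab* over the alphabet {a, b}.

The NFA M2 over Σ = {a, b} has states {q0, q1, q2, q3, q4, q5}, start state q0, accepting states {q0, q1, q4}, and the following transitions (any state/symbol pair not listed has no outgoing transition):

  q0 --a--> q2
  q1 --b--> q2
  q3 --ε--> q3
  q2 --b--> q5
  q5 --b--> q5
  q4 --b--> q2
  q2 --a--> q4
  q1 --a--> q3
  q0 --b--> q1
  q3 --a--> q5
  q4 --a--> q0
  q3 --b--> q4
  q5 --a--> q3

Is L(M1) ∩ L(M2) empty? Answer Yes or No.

Converting the expression M1 to a DFA (subset construction, then merging equivalent states) gives the minimal DFA with states {r0, r1, r2, r3}, start state r0, accepting states {r1} and transitions r0: a→r1, b→r2; r1: a→r3, b→r1; r2: a→r0, b→r3; r3: a→r3, b→r3.
Exploring the product automaton M1 × M2 from the start pair (r0, q0), following both machines on each input symbol, reaches 12 state pairs: (r0, q0), (r1, q2), (r2, q1), (r3, q4), (r1, q5), (r0, q3), (r3, q2), (r3, q0), (r3, q3), (r2, q4), (r3, q5), (r3, q1).
M1 accepts in {r1} and M2 accepts in {q0, q1, q4}; no reachable pair has both components accepting, so no string drives both machines to acceptance simultaneously and L(M1) ∩ L(M2) = ∅.
So no string is accepted by both, and the intersection is empty.

Yes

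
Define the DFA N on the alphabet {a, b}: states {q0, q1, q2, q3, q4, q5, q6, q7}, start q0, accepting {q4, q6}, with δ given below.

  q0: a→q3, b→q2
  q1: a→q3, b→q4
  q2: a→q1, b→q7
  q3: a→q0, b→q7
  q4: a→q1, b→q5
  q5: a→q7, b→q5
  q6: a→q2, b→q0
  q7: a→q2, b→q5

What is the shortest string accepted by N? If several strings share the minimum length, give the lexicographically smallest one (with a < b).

bab

A breadth-first search from q0 reaches an accepting state first via the path q0 → q2 → q1 → q4 on input bab.
No string of length < 3 is accepted (BFS exhausts all shorter strings without reaching an accepting state), and bab is the lexicographically least accepting string of length 3.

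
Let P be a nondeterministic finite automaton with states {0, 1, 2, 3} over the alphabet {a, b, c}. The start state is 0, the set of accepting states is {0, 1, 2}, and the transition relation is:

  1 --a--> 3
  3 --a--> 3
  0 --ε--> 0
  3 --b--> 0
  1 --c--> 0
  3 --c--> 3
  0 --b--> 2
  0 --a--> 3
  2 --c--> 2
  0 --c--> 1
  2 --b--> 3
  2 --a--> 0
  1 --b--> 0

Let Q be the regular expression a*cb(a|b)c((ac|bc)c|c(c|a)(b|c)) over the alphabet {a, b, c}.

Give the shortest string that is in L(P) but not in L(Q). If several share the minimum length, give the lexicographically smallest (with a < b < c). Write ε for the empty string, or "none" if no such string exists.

ε

The empty string ε is accepted by P but not by Q.
Since ε is the unique shortest string, it is the required witness.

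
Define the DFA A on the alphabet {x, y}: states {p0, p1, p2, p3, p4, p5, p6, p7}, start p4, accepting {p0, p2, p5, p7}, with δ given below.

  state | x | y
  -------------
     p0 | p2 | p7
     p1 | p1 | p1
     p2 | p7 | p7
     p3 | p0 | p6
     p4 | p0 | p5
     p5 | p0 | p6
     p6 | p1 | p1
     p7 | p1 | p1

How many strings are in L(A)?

The useful subgraph on states {p0, p2, p4, p5, p7} is acyclic, so L(A) is finite; the longest accepting path visits 5 useful states, giving maximum string length 4.
Counting accepting paths from p4 by length: 2 of length 1, 3 of length 2, 4 of length 3, 2 of length 4. Total 11.

11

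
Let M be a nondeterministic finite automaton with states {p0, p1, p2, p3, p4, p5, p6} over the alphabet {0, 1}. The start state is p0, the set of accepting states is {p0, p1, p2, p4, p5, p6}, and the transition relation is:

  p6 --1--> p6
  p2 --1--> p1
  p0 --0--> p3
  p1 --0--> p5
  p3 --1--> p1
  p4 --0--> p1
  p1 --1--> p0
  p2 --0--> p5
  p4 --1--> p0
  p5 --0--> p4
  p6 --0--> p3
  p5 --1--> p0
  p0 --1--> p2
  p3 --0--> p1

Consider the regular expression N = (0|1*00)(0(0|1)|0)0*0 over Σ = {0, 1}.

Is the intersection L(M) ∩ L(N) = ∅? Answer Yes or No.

The string 000 is accepted by both M and N.
Hence L(M) ∩ L(N) ≠ ∅.

No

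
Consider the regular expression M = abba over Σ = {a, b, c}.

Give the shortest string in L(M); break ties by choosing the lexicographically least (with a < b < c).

By inspection of the expression, no string of length less than 4 matches, and abba is the lexicographically first match of length 4.

abba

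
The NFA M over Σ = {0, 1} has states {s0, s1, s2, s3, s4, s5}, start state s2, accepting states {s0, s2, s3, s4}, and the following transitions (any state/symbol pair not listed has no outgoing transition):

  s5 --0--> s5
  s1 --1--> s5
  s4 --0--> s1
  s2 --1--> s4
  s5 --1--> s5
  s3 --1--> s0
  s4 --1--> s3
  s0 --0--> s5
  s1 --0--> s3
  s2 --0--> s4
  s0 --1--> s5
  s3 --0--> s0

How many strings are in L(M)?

The useful subgraph on states {s0, s1, s2, s3, s4} is acyclic, so L(M) is finite; the longest accepting path visits 5 useful states, giving maximum string length 4.
Counting accepting paths from s2 by length: 1 of length 0, 2 of length 1, 2 of length 2, 6 of length 3, 4 of length 4. Total 15.

15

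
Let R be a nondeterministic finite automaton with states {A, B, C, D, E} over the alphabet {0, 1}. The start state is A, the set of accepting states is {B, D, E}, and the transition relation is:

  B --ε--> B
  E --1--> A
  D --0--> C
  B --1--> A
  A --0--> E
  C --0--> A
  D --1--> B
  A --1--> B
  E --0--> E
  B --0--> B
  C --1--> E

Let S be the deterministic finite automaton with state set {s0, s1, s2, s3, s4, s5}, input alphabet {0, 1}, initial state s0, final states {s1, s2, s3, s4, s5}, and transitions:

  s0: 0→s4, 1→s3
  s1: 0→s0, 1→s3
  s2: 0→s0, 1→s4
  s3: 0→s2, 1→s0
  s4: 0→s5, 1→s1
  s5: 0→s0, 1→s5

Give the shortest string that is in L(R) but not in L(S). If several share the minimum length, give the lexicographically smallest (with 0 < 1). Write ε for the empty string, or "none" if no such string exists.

000

The string 000 is accepted by R but not by S.
No shorter string lies in the difference, and 000 is the lexicographically first length-3 string in L(R) \ L(S).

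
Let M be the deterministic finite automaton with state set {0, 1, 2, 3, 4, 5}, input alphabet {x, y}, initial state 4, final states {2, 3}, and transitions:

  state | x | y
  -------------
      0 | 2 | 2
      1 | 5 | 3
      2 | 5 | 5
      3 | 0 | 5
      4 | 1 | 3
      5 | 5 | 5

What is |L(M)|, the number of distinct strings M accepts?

The useful subgraph on states {0, 1, 2, 3, 4} is acyclic, so L(M) is finite; the longest accepting path visits 5 useful states, giving maximum string length 4.
Counting accepting paths from 4 by length: 1 of length 1, 1 of length 2, 2 of length 3, 2 of length 4. Total 6.

6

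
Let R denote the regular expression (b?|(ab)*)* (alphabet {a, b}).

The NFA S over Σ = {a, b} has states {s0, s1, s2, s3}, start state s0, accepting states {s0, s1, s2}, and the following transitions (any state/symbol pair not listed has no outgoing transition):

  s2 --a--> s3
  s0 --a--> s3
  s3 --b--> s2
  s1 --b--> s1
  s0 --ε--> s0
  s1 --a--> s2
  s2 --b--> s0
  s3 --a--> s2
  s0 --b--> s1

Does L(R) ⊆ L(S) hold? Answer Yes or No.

Converting the expression R to a DFA (subset construction, then merging equivalent states) gives the minimal DFA with states {r0, r1, r2}, start state r0, accepting states {r0} and transitions r0: a→r1, b→r0; r1: a→r2, b→r0; r2: a→r2, b→r2.
Exploring the product automaton R × S from the start pair (r0, s0), following both machines on each input symbol, reaches 9 state pairs: (r0, s0), (r1, s3), (r0, s1), (r2, s2), (r0, s2), (r1, s2), (r2, s3), (r2, s0), (r2, s1).
R accepts in {r0} and S accepts in {s0, s1, s2}. The reachable pairs whose R-component is accepting are (r0, s0), (r0, s1), (r0, s2); in each of them the S-component is accepting too, so the product for L(R) \ L(S) (R-component accepting, S-component rejecting) has no reachable accepting pair and the difference is empty.
Hence every string in L(R) is also in L(S).

Yes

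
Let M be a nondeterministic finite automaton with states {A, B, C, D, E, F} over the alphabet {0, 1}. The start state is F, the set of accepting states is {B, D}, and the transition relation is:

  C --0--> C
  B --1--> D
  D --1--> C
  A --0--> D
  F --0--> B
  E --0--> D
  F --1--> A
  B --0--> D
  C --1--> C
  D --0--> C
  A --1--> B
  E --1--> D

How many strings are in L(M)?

The useful subgraph on states {A, B, D, F} is acyclic, so L(M) is finite; the longest accepting path visits 4 useful states, giving maximum string length 3.
Counting accepting paths from F by length: 1 of length 1, 4 of length 2, 2 of length 3. Total 7.

7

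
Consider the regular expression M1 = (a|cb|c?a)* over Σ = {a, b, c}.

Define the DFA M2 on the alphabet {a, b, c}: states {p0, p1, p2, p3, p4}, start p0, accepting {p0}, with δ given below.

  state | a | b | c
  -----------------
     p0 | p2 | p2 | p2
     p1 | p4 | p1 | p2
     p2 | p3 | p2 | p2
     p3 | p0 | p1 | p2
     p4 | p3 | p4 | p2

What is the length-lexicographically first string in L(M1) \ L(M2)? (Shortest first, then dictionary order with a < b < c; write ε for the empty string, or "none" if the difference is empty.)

a

The string a is accepted by M1 but not by M2.
No shorter string lies in the difference, and a is the lexicographically first length-1 string in L(M1) \ L(M2).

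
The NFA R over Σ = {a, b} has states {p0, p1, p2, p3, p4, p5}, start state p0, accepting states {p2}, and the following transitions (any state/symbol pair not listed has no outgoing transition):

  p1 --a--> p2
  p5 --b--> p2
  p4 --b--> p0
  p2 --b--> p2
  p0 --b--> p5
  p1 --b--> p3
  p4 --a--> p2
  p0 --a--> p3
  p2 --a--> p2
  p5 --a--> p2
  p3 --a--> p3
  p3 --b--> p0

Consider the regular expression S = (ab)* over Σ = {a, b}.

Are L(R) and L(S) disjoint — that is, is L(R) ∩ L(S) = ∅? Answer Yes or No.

Yes

Converting the expression S to a DFA (subset construction, then merging equivalent states) gives the minimal DFA with states {s0, s1, s2}, start state s0, accepting states {s0} and transitions s0: a→s1, b→s2; s1: a→s2, b→s0; s2: a→s2, b→s2.
Exploring the product automaton R × S from the start pair (p0, s0), following both machines on each input symbol, reaches 6 state pairs: (p0, s0), (p3, s1), (p5, s2), (p3, s2), (p2, s2), (p0, s2).
R accepts in {p2} and S accepts in {s0}; no reachable pair has both components accepting, so no string drives both machines to acceptance simultaneously and L(R) ∩ L(S) = ∅.
So no string is accepted by both, and the intersection is empty.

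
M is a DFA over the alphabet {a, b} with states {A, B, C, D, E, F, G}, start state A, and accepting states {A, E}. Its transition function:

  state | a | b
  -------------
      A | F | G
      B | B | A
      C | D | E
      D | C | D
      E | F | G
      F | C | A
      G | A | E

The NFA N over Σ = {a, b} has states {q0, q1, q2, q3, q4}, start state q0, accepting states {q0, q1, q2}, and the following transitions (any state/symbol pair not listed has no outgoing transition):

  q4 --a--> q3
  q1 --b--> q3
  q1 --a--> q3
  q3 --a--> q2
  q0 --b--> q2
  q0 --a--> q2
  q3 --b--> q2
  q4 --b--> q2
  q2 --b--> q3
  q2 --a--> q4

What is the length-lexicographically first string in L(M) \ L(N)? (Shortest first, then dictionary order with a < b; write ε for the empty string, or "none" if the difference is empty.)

The string ab is accepted by M but not by N.
No shorter string lies in the difference, and ab is the lexicographically first length-2 string in L(M) \ L(N).

ab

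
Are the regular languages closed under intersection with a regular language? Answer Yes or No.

This is a special case of closure under intersection: the product of the two DFAs, accepting on F₁ × F₂, recognises the intersection.
So the regular languages are closed under intersection with a regular language.

Yes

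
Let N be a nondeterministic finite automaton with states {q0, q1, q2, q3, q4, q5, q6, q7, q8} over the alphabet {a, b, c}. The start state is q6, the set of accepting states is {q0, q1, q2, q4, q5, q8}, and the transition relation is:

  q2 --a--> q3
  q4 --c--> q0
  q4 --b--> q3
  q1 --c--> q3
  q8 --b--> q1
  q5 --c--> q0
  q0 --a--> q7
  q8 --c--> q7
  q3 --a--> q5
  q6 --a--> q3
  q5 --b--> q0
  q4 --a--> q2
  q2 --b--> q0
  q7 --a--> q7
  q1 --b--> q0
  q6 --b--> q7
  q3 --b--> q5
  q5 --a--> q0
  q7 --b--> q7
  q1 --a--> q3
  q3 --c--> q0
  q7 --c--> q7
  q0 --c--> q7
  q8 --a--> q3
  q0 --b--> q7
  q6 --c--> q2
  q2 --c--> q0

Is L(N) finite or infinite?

The useful states (reachable from q6 and able to reach an accepting state) are {q0, q2, q3, q5, q6}.
Restricted to these states the transition graph has no cycle, so every accepting path has bounded length and L is finite.

finite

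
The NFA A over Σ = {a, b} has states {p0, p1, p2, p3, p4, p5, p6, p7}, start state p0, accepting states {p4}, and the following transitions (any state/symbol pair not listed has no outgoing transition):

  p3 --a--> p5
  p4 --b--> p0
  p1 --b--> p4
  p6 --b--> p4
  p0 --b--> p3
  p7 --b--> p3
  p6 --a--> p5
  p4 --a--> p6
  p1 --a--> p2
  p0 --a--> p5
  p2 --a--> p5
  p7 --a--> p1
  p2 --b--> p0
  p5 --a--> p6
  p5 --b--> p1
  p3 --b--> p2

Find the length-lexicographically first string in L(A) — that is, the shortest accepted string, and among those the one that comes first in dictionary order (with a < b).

aab

A breadth-first search from p0 reaches an accepting state first via the path p0 → p5 → p6 → p4 on input aab.
No string of length < 3 is accepted (BFS exhausts all shorter strings without reaching an accepting state), and aab is the lexicographically least accepting string of length 3.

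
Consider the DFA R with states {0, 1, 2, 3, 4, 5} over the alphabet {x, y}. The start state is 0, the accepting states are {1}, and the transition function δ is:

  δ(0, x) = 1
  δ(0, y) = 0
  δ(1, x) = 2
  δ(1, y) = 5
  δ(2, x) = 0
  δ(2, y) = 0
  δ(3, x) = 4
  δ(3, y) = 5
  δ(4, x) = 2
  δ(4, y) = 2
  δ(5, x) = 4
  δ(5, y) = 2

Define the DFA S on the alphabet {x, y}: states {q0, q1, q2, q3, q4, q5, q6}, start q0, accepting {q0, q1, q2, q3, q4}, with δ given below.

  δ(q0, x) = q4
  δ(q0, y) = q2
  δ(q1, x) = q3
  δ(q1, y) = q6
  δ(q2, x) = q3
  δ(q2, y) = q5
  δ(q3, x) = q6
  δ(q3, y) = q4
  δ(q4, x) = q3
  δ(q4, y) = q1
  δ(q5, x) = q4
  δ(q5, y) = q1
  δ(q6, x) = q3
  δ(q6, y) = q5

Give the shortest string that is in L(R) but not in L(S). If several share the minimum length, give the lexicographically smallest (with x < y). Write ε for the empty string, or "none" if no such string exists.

xyyxx

The string xyyxx is accepted by R but not by S.
No shorter string lies in the difference, and xyyxx is the lexicographically first length-5 string in L(R) \ L(S).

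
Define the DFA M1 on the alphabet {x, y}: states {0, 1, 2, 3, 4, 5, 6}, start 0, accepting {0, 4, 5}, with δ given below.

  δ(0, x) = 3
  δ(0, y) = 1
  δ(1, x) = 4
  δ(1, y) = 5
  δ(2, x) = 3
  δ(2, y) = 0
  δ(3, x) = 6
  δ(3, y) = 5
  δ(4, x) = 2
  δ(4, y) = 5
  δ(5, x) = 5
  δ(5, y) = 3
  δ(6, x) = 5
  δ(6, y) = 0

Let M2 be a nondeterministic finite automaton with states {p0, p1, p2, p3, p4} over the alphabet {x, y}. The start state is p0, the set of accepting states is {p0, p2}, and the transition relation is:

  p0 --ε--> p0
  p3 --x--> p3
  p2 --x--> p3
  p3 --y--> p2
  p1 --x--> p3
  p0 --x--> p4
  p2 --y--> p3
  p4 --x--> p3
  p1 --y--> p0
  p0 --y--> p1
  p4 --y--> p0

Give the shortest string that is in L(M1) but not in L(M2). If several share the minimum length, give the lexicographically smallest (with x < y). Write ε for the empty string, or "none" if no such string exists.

The string yx is accepted by M1 but not by M2.
No shorter string lies in the difference, and yx is the lexicographically first length-2 string in L(M1) \ L(M2).

yx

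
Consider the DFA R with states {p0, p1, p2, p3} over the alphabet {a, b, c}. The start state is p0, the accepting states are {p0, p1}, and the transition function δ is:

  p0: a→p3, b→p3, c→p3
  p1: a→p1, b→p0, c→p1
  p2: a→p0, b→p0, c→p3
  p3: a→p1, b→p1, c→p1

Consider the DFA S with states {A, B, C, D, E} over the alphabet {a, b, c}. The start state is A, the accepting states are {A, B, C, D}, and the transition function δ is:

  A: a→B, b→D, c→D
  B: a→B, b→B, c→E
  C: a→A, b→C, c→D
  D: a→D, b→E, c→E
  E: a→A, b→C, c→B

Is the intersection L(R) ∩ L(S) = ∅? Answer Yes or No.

The empty string ε is accepted by both R and S.
Hence L(R) ∩ L(S) ≠ ∅.

No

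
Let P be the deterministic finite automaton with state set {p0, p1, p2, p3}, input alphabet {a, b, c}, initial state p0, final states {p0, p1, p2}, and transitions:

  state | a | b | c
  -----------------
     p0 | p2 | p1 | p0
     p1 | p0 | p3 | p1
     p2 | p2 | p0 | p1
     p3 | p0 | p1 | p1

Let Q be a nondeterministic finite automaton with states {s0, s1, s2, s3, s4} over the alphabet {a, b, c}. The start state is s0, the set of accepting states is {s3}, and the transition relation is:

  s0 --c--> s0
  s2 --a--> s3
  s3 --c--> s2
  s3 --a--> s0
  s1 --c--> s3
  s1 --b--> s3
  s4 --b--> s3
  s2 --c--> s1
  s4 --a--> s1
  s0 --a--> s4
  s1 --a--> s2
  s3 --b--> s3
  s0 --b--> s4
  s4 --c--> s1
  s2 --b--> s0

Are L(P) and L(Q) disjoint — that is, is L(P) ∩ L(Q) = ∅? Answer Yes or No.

The string ab is accepted by both P and Q.
Hence L(P) ∩ L(Q) ≠ ∅.

No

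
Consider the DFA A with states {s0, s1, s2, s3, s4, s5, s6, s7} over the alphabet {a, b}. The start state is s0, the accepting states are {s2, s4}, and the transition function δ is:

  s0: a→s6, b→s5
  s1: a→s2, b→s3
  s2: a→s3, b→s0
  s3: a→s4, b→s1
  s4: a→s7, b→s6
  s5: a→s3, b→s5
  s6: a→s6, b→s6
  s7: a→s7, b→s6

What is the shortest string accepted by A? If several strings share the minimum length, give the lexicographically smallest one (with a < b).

baa

A breadth-first search from s0 reaches an accepting state first via the path s0 → s5 → s3 → s4 on input baa.
No string of length < 3 is accepted (BFS exhausts all shorter strings without reaching an accepting state), and baa is the lexicographically least accepting string of length 3.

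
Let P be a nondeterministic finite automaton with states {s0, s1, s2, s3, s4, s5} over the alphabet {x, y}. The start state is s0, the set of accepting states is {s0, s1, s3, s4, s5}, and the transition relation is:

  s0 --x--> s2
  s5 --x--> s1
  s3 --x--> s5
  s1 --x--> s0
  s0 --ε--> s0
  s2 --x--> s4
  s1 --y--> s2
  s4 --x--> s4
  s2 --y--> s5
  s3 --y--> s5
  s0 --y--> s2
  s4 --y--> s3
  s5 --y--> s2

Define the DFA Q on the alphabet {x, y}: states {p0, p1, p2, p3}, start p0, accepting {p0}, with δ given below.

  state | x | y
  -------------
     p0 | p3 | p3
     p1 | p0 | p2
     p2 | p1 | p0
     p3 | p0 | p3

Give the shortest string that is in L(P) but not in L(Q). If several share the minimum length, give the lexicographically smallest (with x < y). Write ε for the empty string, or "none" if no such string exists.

The string xy is accepted by P but not by Q.
No shorter string lies in the difference, and xy is the lexicographically first length-2 string in L(P) \ L(Q).

xy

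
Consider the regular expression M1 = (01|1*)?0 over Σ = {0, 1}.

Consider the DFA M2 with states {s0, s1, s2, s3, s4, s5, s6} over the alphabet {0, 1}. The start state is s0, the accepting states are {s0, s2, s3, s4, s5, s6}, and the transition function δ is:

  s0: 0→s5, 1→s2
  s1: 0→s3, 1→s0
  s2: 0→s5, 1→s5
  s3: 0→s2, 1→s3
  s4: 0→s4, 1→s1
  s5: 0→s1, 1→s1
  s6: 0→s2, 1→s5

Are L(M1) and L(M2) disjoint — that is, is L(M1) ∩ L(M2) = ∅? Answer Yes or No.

The string 0 is accepted by both M1 and M2.
Hence L(M1) ∩ L(M2) ≠ ∅.

No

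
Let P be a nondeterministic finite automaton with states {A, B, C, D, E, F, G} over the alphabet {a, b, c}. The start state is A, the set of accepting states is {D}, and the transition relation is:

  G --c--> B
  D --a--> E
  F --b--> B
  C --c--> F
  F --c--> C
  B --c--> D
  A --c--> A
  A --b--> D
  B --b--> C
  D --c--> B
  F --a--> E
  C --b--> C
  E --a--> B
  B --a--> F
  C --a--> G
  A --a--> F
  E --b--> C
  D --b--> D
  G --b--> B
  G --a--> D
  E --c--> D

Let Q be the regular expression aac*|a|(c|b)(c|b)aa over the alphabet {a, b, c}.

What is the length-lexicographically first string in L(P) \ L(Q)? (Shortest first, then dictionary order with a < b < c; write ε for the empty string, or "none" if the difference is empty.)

b

The string b is accepted by P but not by Q.
No shorter string lies in the difference, and b is the lexicographically first length-1 string in L(P) \ L(Q).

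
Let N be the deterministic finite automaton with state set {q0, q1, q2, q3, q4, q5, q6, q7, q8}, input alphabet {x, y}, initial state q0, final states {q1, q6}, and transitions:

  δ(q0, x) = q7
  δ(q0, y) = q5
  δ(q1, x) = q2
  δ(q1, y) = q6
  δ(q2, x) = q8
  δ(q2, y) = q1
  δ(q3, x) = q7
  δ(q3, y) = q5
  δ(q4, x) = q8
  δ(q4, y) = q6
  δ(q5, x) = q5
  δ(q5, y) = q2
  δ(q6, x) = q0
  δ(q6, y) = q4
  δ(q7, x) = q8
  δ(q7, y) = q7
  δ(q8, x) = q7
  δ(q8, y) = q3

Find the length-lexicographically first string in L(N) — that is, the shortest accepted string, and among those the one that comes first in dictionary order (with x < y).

A breadth-first search from q0 reaches an accepting state first via the path q0 → q5 → q2 → q1 on input yyy.
No string of length < 3 is accepted (BFS exhausts all shorter strings without reaching an accepting state), and yyy is the lexicographically least accepting string of length 3.

yyy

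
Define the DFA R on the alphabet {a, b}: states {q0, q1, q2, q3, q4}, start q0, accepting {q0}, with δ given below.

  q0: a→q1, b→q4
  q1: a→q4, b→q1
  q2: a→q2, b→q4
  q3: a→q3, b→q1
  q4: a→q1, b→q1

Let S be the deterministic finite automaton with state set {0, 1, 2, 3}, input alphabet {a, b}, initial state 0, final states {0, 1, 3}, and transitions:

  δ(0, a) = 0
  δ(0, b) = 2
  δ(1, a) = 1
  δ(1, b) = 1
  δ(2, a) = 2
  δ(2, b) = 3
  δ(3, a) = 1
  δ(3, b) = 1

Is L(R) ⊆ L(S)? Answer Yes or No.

Yes

Exploring the product automaton R × S from the start pair (q0, 0), following both machines on each input symbol, reaches 8 state pairs: (q0, 0), (q1, 0), (q4, 2), (q4, 0), (q1, 2), (q1, 3), (q4, 1), (q1, 1).
R accepts in {q0} and S accepts in {0, 1, 3}. The reachable pairs whose R-component is accepting are (q0, 0); in each of them the S-component is accepting too, so the product for L(R) \ L(S) (R-component accepting, S-component rejecting) has no reachable accepting pair and the difference is empty.
Hence every string in L(R) is also in L(S).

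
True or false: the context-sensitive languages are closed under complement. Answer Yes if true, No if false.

The context-sensitive languages are exactly NSPACE(n), and by the Immerman–Szelepcsényi theorem nondeterministic space classes (from log n up) are closed under complement.
So the context-sensitive languages are closed under complement.

Yes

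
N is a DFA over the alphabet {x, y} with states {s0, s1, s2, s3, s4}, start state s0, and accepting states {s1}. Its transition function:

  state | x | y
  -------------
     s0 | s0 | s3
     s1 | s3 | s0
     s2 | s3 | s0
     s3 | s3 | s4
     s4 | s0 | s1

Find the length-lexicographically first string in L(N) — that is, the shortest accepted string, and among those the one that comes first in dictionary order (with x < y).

yyy

A breadth-first search from s0 reaches an accepting state first via the path s0 → s3 → s4 → s1 on input yyy.
No string of length < 3 is accepted (BFS exhausts all shorter strings without reaching an accepting state), and yyy is the lexicographically least accepting string of length 3.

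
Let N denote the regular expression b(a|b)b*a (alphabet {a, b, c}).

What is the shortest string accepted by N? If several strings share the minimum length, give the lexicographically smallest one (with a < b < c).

baa

By inspection of the expression, no string of length less than 3 matches, and baa is the lexicographically first match of length 3.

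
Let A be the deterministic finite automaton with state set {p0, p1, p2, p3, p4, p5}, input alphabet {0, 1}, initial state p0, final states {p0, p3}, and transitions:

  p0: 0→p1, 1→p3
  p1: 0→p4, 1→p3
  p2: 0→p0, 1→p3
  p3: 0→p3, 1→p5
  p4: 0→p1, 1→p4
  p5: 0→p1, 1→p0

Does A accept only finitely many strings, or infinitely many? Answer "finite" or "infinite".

infinite

State p3 is reachable from the start and can reach an accepting state, and it lies on the cycle p3 → p3.
Traversing that cycle any number of times yields accepted strings of unbounded length, so the language is infinite.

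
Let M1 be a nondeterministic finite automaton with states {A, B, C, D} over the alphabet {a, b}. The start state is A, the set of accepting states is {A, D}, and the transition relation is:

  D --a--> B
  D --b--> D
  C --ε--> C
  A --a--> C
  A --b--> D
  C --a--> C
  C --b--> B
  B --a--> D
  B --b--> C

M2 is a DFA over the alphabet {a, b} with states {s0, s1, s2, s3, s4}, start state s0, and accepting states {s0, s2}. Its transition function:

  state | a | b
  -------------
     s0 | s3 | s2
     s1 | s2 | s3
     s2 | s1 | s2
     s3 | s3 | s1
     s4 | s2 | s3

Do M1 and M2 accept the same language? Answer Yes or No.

Yes

Exploring the product automaton M1 × M2 from the start pair (A, s0), following both machines on each input symbol, reaches 4 state pairs: (A, s0), (C, s3), (D, s2), (B, s1).
M1 accepts in {A, D} and M2 accepts in {s0, s2}. In every reachable pair the two components are either both accepting — (A, s0), (D, s2) — or both non-accepting, so no string is accepted by exactly one of the machines: L(M1) \ L(M2) and L(M2) \ L(M1) are both empty.
Hence every string is accepted by M1 iff it is accepted by M2, and the two languages coincide.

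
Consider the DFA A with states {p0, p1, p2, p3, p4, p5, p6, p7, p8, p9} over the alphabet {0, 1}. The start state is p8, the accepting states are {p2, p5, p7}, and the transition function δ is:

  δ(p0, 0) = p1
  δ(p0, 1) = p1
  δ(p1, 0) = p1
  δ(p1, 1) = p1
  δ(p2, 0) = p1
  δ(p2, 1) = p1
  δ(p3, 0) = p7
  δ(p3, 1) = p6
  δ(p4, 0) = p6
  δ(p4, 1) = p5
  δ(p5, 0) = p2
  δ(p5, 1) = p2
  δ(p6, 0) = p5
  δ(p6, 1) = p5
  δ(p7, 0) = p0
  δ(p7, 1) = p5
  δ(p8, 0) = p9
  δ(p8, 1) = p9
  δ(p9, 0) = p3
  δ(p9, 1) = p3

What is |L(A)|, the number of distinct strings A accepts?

40

The useful subgraph on states {p2, p3, p5, p6, p7, p8, p9} is acyclic, so L(A) is finite; the longest accepting path visits 6 useful states, giving maximum string length 5.
Counting accepting paths from p8 by length: 4 of length 3, 12 of length 4, 24 of length 5. Total 40.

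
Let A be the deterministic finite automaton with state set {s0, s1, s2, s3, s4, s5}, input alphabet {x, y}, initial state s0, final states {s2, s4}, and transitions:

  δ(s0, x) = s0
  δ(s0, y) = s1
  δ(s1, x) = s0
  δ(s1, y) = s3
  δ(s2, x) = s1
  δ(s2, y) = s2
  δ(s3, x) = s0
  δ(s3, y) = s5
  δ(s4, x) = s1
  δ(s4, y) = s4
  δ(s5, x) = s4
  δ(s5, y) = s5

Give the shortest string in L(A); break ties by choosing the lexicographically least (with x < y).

yyyx

A breadth-first search from s0 reaches an accepting state first via the path s0 → s1 → s3 → s5 → s4 on input yyyx.
No string of length < 4 is accepted (BFS exhausts all shorter strings without reaching an accepting state), and yyyx is the lexicographically least accepting string of length 4.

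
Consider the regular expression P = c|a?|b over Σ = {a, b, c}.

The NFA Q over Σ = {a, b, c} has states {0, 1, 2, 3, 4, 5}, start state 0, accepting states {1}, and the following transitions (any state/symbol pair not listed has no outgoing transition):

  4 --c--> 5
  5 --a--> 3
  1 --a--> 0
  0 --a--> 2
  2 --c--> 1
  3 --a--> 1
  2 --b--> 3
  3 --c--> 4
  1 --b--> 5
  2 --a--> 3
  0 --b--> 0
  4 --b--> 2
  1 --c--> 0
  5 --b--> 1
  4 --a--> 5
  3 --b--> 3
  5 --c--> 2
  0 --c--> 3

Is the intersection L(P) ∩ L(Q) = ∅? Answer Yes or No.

Converting the expression P to a DFA (subset construction, then merging equivalent states) gives the minimal DFA with states {p0, p1, p2}, start state p0, accepting states {p0, p1} and transitions p0: a→p1, b→p1, c→p1; p1: a→p2, b→p2, c→p2; p2: a→p2, b→p2, c→p2.
Exploring the product automaton P × Q from the start pair (p0, 0), following both machines on each input symbol, reaches 10 state pairs: (p0, 0), (p1, 2), (p1, 0), (p1, 3), (p2, 3), (p2, 1), (p2, 2), (p2, 0), (p2, 4), (p2, 5).
P accepts in {p0, p1} and Q accepts in {1}; no reachable pair has both components accepting, so no string drives both machines to acceptance simultaneously and L(P) ∩ L(Q) = ∅.
So no string is accepted by both, and the intersection is empty.

Yes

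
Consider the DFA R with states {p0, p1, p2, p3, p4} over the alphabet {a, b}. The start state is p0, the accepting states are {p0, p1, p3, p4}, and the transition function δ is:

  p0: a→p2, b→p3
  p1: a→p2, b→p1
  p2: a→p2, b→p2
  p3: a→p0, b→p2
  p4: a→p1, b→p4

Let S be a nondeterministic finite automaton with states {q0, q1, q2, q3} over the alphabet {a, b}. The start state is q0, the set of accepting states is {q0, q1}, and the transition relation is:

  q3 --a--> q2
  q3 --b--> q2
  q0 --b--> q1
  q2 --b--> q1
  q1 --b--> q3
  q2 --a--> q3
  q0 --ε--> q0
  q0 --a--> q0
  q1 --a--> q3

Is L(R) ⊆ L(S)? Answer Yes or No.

The string ba is in L(R) but not in L(S).
So L(R) ⊄ L(S).

No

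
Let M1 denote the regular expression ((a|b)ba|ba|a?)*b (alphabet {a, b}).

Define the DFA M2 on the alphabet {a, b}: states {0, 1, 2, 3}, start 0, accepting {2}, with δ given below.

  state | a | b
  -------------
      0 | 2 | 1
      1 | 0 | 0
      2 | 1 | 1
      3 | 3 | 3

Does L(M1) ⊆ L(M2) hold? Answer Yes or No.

The string b is in L(M1) but not in L(M2).
So L(M1) ⊄ L(M2).

No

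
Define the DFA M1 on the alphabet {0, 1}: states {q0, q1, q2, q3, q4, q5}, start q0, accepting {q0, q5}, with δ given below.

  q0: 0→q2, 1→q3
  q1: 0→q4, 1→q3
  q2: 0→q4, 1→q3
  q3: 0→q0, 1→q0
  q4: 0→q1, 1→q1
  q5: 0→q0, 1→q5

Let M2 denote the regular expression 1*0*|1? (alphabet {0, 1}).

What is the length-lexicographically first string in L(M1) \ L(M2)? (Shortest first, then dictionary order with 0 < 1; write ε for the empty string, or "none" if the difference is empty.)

010

The string 010 is accepted by M1 but not by M2.
No shorter string lies in the difference, and 010 is the lexicographically first length-3 string in L(M1) \ L(M2).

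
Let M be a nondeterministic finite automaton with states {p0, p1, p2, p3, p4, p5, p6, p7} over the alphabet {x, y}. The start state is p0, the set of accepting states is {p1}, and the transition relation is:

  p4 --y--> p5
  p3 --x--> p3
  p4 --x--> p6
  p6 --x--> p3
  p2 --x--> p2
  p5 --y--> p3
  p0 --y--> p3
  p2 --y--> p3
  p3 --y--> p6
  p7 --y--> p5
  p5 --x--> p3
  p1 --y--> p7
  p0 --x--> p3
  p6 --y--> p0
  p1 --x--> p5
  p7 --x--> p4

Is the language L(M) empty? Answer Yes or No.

The states reachable from the start state are {p0, p3, p6}.
None of the accepting states {p1} is reachable, so no string is accepted and L(M) = ∅.

Yes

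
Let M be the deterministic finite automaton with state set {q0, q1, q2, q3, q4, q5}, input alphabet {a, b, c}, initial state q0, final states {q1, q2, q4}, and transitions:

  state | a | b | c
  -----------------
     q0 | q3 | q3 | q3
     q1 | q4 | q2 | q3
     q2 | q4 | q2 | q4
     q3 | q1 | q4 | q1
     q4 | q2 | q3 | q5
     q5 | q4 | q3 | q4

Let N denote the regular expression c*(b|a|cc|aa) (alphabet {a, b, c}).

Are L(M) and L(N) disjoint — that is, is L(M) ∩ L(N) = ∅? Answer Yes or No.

The string aa is accepted by both M and N.
Hence L(M) ∩ L(N) ≠ ∅.

No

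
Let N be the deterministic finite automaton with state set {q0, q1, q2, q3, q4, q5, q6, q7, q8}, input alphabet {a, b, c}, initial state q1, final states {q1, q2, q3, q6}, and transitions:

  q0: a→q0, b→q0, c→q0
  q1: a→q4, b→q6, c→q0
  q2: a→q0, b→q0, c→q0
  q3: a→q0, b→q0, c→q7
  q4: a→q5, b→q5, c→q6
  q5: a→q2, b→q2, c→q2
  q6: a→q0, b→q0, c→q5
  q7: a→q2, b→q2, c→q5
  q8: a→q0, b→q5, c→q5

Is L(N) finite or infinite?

finite

The useful states (reachable from q1 and able to reach an accepting state) are {q1, q2, q4, q5, q6}.
Restricted to these states the transition graph has no cycle, so every accepting path has bounded length and L is finite.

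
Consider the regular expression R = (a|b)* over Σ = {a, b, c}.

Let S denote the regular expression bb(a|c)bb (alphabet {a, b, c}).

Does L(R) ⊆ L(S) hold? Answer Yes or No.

The empty string ε is in L(R) but not in L(S).
So L(R) ⊄ L(S).

No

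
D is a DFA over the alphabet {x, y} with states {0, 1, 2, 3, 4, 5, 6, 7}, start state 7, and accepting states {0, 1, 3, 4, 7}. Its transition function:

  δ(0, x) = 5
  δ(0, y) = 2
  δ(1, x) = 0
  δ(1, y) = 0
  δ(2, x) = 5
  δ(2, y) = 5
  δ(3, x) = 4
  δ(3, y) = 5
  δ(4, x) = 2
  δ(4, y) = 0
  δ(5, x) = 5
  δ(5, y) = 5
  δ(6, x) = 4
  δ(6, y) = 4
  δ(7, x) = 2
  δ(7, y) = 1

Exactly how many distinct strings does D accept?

4

The useful subgraph on states {0, 1, 7} is acyclic, so L(D) is finite; the longest accepting path visits 3 useful states, giving maximum string length 2.
Counting accepting paths from 7 by length: 1 of length 0, 1 of length 1, 2 of length 2. Total 4.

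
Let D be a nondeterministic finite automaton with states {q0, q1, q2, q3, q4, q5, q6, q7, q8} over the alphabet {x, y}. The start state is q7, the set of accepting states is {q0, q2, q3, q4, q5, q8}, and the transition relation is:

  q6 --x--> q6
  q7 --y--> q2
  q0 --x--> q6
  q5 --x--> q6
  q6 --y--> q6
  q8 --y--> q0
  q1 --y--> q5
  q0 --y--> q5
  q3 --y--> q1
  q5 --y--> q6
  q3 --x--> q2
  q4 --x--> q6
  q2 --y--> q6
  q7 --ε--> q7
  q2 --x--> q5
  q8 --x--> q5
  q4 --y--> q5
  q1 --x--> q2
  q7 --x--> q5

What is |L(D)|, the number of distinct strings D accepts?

The useful subgraph on states {q2, q5, q7} is acyclic, so L(D) is finite; the longest accepting path visits 3 useful states, giving maximum string length 2.
Counting accepting paths from q7 by length: 2 of length 1, 1 of length 2. Total 3.

3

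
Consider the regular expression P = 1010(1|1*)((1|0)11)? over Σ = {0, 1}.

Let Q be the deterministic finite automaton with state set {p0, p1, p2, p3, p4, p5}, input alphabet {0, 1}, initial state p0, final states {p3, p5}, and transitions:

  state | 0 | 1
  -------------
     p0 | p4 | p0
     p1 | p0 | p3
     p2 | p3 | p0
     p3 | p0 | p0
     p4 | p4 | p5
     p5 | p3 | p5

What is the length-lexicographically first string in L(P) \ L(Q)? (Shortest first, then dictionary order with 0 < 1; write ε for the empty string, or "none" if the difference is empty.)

The string 10101 is accepted by P but not by Q.
No shorter string lies in the difference, and 10101 is the lexicographically first length-5 string in L(P) \ L(Q).

10101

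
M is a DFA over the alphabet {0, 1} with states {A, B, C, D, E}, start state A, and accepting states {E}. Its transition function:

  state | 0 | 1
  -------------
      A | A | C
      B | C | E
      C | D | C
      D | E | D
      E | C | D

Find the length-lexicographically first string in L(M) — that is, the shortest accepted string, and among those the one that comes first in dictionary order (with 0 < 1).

100

A breadth-first search from A reaches an accepting state first via the path A → C → D → E on input 100.
No string of length < 3 is accepted (BFS exhausts all shorter strings without reaching an accepting state), and 100 is the lexicographically least accepting string of length 3.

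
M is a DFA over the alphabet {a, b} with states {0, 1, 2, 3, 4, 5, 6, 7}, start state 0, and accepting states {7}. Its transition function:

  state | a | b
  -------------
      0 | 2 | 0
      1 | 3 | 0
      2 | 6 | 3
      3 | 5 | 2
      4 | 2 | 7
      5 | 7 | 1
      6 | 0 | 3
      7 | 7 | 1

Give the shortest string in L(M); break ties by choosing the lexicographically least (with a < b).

abaa

A breadth-first search from 0 reaches an accepting state first via the path 0 → 2 → 3 → 5 → 7 on input abaa.
No string of length < 4 is accepted (BFS exhausts all shorter strings without reaching an accepting state), and abaa is the lexicographically least accepting string of length 4.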